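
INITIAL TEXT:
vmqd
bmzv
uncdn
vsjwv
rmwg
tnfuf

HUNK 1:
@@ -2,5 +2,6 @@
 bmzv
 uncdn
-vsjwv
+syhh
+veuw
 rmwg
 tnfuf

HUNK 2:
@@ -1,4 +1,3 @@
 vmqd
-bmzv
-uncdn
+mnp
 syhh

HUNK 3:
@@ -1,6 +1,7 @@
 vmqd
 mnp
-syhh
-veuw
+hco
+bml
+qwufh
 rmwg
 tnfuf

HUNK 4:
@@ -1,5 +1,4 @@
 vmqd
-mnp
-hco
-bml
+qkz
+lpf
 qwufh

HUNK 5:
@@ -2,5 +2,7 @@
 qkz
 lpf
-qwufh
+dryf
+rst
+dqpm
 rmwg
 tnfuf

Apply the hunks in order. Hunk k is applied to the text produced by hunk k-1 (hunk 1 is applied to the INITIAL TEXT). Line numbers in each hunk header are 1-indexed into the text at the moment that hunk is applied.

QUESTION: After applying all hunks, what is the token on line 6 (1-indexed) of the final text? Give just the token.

Hunk 1: at line 2 remove [vsjwv] add [syhh,veuw] -> 7 lines: vmqd bmzv uncdn syhh veuw rmwg tnfuf
Hunk 2: at line 1 remove [bmzv,uncdn] add [mnp] -> 6 lines: vmqd mnp syhh veuw rmwg tnfuf
Hunk 3: at line 1 remove [syhh,veuw] add [hco,bml,qwufh] -> 7 lines: vmqd mnp hco bml qwufh rmwg tnfuf
Hunk 4: at line 1 remove [mnp,hco,bml] add [qkz,lpf] -> 6 lines: vmqd qkz lpf qwufh rmwg tnfuf
Hunk 5: at line 2 remove [qwufh] add [dryf,rst,dqpm] -> 8 lines: vmqd qkz lpf dryf rst dqpm rmwg tnfuf
Final line 6: dqpm

Answer: dqpm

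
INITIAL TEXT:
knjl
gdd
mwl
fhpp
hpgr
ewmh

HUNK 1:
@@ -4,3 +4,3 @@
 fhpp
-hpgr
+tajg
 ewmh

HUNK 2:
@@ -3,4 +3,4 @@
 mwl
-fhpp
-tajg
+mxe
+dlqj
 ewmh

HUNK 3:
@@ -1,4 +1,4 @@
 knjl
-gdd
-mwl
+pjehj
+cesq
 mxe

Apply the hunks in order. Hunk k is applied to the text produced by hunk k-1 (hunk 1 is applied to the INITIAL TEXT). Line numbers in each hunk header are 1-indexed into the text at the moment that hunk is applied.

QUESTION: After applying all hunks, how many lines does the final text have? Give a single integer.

Hunk 1: at line 4 remove [hpgr] add [tajg] -> 6 lines: knjl gdd mwl fhpp tajg ewmh
Hunk 2: at line 3 remove [fhpp,tajg] add [mxe,dlqj] -> 6 lines: knjl gdd mwl mxe dlqj ewmh
Hunk 3: at line 1 remove [gdd,mwl] add [pjehj,cesq] -> 6 lines: knjl pjehj cesq mxe dlqj ewmh
Final line count: 6

Answer: 6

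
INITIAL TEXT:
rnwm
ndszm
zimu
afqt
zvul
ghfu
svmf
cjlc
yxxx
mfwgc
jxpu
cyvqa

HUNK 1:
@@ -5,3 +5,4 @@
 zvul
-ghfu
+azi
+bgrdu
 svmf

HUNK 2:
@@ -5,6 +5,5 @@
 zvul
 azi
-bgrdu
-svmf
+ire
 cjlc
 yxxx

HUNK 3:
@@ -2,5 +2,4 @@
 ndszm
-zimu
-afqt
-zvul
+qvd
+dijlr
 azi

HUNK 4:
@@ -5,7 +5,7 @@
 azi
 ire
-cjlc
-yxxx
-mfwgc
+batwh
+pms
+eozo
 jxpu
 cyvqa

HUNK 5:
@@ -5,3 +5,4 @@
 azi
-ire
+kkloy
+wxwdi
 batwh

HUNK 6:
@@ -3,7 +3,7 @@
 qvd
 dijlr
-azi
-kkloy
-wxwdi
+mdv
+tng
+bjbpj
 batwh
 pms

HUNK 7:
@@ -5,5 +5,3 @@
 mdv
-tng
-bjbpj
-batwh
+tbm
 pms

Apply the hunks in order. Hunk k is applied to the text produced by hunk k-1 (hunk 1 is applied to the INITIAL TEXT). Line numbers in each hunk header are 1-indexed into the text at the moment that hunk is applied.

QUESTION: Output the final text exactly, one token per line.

Hunk 1: at line 5 remove [ghfu] add [azi,bgrdu] -> 13 lines: rnwm ndszm zimu afqt zvul azi bgrdu svmf cjlc yxxx mfwgc jxpu cyvqa
Hunk 2: at line 5 remove [bgrdu,svmf] add [ire] -> 12 lines: rnwm ndszm zimu afqt zvul azi ire cjlc yxxx mfwgc jxpu cyvqa
Hunk 3: at line 2 remove [zimu,afqt,zvul] add [qvd,dijlr] -> 11 lines: rnwm ndszm qvd dijlr azi ire cjlc yxxx mfwgc jxpu cyvqa
Hunk 4: at line 5 remove [cjlc,yxxx,mfwgc] add [batwh,pms,eozo] -> 11 lines: rnwm ndszm qvd dijlr azi ire batwh pms eozo jxpu cyvqa
Hunk 5: at line 5 remove [ire] add [kkloy,wxwdi] -> 12 lines: rnwm ndszm qvd dijlr azi kkloy wxwdi batwh pms eozo jxpu cyvqa
Hunk 6: at line 3 remove [azi,kkloy,wxwdi] add [mdv,tng,bjbpj] -> 12 lines: rnwm ndszm qvd dijlr mdv tng bjbpj batwh pms eozo jxpu cyvqa
Hunk 7: at line 5 remove [tng,bjbpj,batwh] add [tbm] -> 10 lines: rnwm ndszm qvd dijlr mdv tbm pms eozo jxpu cyvqa

Answer: rnwm
ndszm
qvd
dijlr
mdv
tbm
pms
eozo
jxpu
cyvqa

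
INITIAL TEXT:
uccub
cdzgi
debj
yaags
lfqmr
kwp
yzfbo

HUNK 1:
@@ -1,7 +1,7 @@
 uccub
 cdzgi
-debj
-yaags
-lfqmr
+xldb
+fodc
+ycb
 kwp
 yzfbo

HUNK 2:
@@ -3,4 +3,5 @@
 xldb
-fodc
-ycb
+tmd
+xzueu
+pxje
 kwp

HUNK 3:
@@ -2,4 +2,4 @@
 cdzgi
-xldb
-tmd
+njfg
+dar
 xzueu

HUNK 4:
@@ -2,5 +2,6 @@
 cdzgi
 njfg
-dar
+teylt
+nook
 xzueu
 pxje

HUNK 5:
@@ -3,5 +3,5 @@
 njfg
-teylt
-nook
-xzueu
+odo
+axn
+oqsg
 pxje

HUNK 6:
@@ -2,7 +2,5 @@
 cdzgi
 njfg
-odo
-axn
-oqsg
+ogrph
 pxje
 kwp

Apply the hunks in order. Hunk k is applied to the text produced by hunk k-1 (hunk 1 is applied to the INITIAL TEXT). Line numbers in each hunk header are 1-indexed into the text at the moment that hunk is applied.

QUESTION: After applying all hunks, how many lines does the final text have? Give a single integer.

Hunk 1: at line 1 remove [debj,yaags,lfqmr] add [xldb,fodc,ycb] -> 7 lines: uccub cdzgi xldb fodc ycb kwp yzfbo
Hunk 2: at line 3 remove [fodc,ycb] add [tmd,xzueu,pxje] -> 8 lines: uccub cdzgi xldb tmd xzueu pxje kwp yzfbo
Hunk 3: at line 2 remove [xldb,tmd] add [njfg,dar] -> 8 lines: uccub cdzgi njfg dar xzueu pxje kwp yzfbo
Hunk 4: at line 2 remove [dar] add [teylt,nook] -> 9 lines: uccub cdzgi njfg teylt nook xzueu pxje kwp yzfbo
Hunk 5: at line 3 remove [teylt,nook,xzueu] add [odo,axn,oqsg] -> 9 lines: uccub cdzgi njfg odo axn oqsg pxje kwp yzfbo
Hunk 6: at line 2 remove [odo,axn,oqsg] add [ogrph] -> 7 lines: uccub cdzgi njfg ogrph pxje kwp yzfbo
Final line count: 7

Answer: 7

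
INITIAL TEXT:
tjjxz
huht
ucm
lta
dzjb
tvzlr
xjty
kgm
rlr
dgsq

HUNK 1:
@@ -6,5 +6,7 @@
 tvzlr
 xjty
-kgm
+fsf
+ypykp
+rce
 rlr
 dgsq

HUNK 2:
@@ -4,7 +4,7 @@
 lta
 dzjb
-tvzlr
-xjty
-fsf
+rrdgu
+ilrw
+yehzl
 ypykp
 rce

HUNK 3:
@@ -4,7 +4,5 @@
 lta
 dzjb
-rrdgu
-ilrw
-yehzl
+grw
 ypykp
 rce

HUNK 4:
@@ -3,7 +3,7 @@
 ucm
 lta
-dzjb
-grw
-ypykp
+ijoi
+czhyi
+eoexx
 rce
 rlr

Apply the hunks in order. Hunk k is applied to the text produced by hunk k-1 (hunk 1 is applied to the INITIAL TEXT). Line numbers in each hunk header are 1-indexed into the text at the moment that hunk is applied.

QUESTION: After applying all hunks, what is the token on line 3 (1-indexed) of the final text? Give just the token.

Hunk 1: at line 6 remove [kgm] add [fsf,ypykp,rce] -> 12 lines: tjjxz huht ucm lta dzjb tvzlr xjty fsf ypykp rce rlr dgsq
Hunk 2: at line 4 remove [tvzlr,xjty,fsf] add [rrdgu,ilrw,yehzl] -> 12 lines: tjjxz huht ucm lta dzjb rrdgu ilrw yehzl ypykp rce rlr dgsq
Hunk 3: at line 4 remove [rrdgu,ilrw,yehzl] add [grw] -> 10 lines: tjjxz huht ucm lta dzjb grw ypykp rce rlr dgsq
Hunk 4: at line 3 remove [dzjb,grw,ypykp] add [ijoi,czhyi,eoexx] -> 10 lines: tjjxz huht ucm lta ijoi czhyi eoexx rce rlr dgsq
Final line 3: ucm

Answer: ucm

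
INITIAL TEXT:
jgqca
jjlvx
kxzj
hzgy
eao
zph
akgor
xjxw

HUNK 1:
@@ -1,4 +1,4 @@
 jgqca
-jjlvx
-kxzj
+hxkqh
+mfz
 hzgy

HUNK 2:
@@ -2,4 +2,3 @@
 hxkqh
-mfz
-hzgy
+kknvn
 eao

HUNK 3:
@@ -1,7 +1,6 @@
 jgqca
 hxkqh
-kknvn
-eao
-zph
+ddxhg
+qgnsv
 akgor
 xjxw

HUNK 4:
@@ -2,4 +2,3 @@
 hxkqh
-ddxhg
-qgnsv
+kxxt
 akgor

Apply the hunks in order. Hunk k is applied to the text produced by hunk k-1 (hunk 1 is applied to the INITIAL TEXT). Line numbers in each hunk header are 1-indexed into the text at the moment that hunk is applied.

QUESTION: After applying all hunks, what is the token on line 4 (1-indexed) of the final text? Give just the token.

Hunk 1: at line 1 remove [jjlvx,kxzj] add [hxkqh,mfz] -> 8 lines: jgqca hxkqh mfz hzgy eao zph akgor xjxw
Hunk 2: at line 2 remove [mfz,hzgy] add [kknvn] -> 7 lines: jgqca hxkqh kknvn eao zph akgor xjxw
Hunk 3: at line 1 remove [kknvn,eao,zph] add [ddxhg,qgnsv] -> 6 lines: jgqca hxkqh ddxhg qgnsv akgor xjxw
Hunk 4: at line 2 remove [ddxhg,qgnsv] add [kxxt] -> 5 lines: jgqca hxkqh kxxt akgor xjxw
Final line 4: akgor

Answer: akgor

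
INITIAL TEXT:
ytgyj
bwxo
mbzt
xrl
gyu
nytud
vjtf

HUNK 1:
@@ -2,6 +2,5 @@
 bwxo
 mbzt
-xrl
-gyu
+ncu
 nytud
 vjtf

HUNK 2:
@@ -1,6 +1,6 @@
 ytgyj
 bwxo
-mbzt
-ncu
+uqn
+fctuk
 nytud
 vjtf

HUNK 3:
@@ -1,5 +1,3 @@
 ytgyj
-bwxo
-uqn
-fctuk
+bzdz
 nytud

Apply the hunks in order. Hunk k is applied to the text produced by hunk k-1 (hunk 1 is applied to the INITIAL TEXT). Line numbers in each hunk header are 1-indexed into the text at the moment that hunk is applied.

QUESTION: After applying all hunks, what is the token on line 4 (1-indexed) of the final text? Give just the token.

Hunk 1: at line 2 remove [xrl,gyu] add [ncu] -> 6 lines: ytgyj bwxo mbzt ncu nytud vjtf
Hunk 2: at line 1 remove [mbzt,ncu] add [uqn,fctuk] -> 6 lines: ytgyj bwxo uqn fctuk nytud vjtf
Hunk 3: at line 1 remove [bwxo,uqn,fctuk] add [bzdz] -> 4 lines: ytgyj bzdz nytud vjtf
Final line 4: vjtf

Answer: vjtf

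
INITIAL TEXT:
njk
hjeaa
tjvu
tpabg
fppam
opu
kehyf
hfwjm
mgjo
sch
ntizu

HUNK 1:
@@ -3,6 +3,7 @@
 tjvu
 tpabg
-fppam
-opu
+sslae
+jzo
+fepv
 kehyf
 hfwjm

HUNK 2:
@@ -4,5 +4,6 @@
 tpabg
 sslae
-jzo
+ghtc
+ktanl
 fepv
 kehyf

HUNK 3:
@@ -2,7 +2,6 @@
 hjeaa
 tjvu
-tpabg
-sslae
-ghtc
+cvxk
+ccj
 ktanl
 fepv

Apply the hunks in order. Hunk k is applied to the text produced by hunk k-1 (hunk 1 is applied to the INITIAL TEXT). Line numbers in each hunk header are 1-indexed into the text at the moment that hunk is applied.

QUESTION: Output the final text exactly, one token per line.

Hunk 1: at line 3 remove [fppam,opu] add [sslae,jzo,fepv] -> 12 lines: njk hjeaa tjvu tpabg sslae jzo fepv kehyf hfwjm mgjo sch ntizu
Hunk 2: at line 4 remove [jzo] add [ghtc,ktanl] -> 13 lines: njk hjeaa tjvu tpabg sslae ghtc ktanl fepv kehyf hfwjm mgjo sch ntizu
Hunk 3: at line 2 remove [tpabg,sslae,ghtc] add [cvxk,ccj] -> 12 lines: njk hjeaa tjvu cvxk ccj ktanl fepv kehyf hfwjm mgjo sch ntizu

Answer: njk
hjeaa
tjvu
cvxk
ccj
ktanl
fepv
kehyf
hfwjm
mgjo
sch
ntizu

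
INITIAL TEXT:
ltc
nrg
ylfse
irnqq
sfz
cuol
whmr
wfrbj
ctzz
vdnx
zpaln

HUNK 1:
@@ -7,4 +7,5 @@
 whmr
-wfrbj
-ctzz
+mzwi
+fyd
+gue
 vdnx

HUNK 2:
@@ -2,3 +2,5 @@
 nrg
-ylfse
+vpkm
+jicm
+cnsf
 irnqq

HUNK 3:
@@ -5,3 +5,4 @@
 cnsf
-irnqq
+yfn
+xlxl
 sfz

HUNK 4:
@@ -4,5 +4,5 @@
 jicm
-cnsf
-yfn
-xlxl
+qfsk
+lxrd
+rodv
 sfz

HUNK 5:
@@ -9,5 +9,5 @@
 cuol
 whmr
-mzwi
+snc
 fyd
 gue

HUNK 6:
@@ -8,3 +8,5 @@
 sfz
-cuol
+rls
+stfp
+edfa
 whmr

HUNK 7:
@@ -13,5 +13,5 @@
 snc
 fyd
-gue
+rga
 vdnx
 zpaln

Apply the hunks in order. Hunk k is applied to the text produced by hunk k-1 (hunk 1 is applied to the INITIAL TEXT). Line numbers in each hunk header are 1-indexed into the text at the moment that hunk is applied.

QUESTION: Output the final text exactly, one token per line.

Hunk 1: at line 7 remove [wfrbj,ctzz] add [mzwi,fyd,gue] -> 12 lines: ltc nrg ylfse irnqq sfz cuol whmr mzwi fyd gue vdnx zpaln
Hunk 2: at line 2 remove [ylfse] add [vpkm,jicm,cnsf] -> 14 lines: ltc nrg vpkm jicm cnsf irnqq sfz cuol whmr mzwi fyd gue vdnx zpaln
Hunk 3: at line 5 remove [irnqq] add [yfn,xlxl] -> 15 lines: ltc nrg vpkm jicm cnsf yfn xlxl sfz cuol whmr mzwi fyd gue vdnx zpaln
Hunk 4: at line 4 remove [cnsf,yfn,xlxl] add [qfsk,lxrd,rodv] -> 15 lines: ltc nrg vpkm jicm qfsk lxrd rodv sfz cuol whmr mzwi fyd gue vdnx zpaln
Hunk 5: at line 9 remove [mzwi] add [snc] -> 15 lines: ltc nrg vpkm jicm qfsk lxrd rodv sfz cuol whmr snc fyd gue vdnx zpaln
Hunk 6: at line 8 remove [cuol] add [rls,stfp,edfa] -> 17 lines: ltc nrg vpkm jicm qfsk lxrd rodv sfz rls stfp edfa whmr snc fyd gue vdnx zpaln
Hunk 7: at line 13 remove [gue] add [rga] -> 17 lines: ltc nrg vpkm jicm qfsk lxrd rodv sfz rls stfp edfa whmr snc fyd rga vdnx zpaln

Answer: ltc
nrg
vpkm
jicm
qfsk
lxrd
rodv
sfz
rls
stfp
edfa
whmr
snc
fyd
rga
vdnx
zpaln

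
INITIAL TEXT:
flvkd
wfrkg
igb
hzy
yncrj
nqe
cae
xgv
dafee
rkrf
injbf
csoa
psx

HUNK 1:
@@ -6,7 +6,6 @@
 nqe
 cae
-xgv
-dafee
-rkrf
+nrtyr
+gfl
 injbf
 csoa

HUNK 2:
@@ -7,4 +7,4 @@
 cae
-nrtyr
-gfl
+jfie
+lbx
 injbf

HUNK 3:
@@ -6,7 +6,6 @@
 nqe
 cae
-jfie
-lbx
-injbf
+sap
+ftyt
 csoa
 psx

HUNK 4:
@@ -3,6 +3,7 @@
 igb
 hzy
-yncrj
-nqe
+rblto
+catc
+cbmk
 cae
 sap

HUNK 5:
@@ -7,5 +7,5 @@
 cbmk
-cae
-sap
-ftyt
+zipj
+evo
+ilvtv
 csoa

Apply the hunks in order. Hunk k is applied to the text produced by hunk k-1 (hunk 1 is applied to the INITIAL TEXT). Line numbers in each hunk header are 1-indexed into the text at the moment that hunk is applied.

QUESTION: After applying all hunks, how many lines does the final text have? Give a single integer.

Answer: 12

Derivation:
Hunk 1: at line 6 remove [xgv,dafee,rkrf] add [nrtyr,gfl] -> 12 lines: flvkd wfrkg igb hzy yncrj nqe cae nrtyr gfl injbf csoa psx
Hunk 2: at line 7 remove [nrtyr,gfl] add [jfie,lbx] -> 12 lines: flvkd wfrkg igb hzy yncrj nqe cae jfie lbx injbf csoa psx
Hunk 3: at line 6 remove [jfie,lbx,injbf] add [sap,ftyt] -> 11 lines: flvkd wfrkg igb hzy yncrj nqe cae sap ftyt csoa psx
Hunk 4: at line 3 remove [yncrj,nqe] add [rblto,catc,cbmk] -> 12 lines: flvkd wfrkg igb hzy rblto catc cbmk cae sap ftyt csoa psx
Hunk 5: at line 7 remove [cae,sap,ftyt] add [zipj,evo,ilvtv] -> 12 lines: flvkd wfrkg igb hzy rblto catc cbmk zipj evo ilvtv csoa psx
Final line count: 12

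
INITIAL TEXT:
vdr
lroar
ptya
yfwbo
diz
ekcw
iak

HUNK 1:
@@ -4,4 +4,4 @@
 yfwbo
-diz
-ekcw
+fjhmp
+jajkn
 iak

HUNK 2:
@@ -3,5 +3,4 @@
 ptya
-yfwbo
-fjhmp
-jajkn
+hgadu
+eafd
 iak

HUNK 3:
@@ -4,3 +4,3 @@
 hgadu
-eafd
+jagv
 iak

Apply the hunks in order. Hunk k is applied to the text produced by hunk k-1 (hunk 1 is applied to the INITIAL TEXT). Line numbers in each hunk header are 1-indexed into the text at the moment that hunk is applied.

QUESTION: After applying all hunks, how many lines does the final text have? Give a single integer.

Answer: 6

Derivation:
Hunk 1: at line 4 remove [diz,ekcw] add [fjhmp,jajkn] -> 7 lines: vdr lroar ptya yfwbo fjhmp jajkn iak
Hunk 2: at line 3 remove [yfwbo,fjhmp,jajkn] add [hgadu,eafd] -> 6 lines: vdr lroar ptya hgadu eafd iak
Hunk 3: at line 4 remove [eafd] add [jagv] -> 6 lines: vdr lroar ptya hgadu jagv iak
Final line count: 6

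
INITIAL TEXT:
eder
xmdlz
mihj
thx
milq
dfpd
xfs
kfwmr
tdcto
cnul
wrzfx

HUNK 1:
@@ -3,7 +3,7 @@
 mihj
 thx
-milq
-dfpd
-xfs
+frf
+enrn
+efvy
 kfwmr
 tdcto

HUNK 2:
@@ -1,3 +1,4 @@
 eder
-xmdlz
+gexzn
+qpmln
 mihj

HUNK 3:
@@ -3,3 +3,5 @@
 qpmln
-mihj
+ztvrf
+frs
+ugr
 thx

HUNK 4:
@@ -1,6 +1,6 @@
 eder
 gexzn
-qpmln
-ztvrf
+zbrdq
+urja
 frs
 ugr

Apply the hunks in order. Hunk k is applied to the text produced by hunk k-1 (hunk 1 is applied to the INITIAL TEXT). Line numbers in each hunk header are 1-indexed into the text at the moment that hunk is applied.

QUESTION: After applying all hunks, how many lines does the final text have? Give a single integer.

Answer: 14

Derivation:
Hunk 1: at line 3 remove [milq,dfpd,xfs] add [frf,enrn,efvy] -> 11 lines: eder xmdlz mihj thx frf enrn efvy kfwmr tdcto cnul wrzfx
Hunk 2: at line 1 remove [xmdlz] add [gexzn,qpmln] -> 12 lines: eder gexzn qpmln mihj thx frf enrn efvy kfwmr tdcto cnul wrzfx
Hunk 3: at line 3 remove [mihj] add [ztvrf,frs,ugr] -> 14 lines: eder gexzn qpmln ztvrf frs ugr thx frf enrn efvy kfwmr tdcto cnul wrzfx
Hunk 4: at line 1 remove [qpmln,ztvrf] add [zbrdq,urja] -> 14 lines: eder gexzn zbrdq urja frs ugr thx frf enrn efvy kfwmr tdcto cnul wrzfx
Final line count: 14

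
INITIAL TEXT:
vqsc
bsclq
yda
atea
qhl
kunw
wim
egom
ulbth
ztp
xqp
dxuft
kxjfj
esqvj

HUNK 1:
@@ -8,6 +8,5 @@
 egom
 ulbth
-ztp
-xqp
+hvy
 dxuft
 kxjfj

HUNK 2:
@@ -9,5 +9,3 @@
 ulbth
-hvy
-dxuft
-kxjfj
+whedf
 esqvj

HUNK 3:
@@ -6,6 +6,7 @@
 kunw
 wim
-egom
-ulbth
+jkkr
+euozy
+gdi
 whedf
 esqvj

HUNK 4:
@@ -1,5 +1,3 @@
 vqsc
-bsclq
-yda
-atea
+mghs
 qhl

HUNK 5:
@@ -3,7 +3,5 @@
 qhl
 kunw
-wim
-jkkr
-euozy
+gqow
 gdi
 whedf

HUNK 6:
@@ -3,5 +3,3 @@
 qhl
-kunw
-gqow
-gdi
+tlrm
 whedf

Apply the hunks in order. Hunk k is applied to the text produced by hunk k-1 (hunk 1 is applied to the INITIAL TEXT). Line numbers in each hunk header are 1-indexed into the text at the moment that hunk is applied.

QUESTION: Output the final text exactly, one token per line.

Hunk 1: at line 8 remove [ztp,xqp] add [hvy] -> 13 lines: vqsc bsclq yda atea qhl kunw wim egom ulbth hvy dxuft kxjfj esqvj
Hunk 2: at line 9 remove [hvy,dxuft,kxjfj] add [whedf] -> 11 lines: vqsc bsclq yda atea qhl kunw wim egom ulbth whedf esqvj
Hunk 3: at line 6 remove [egom,ulbth] add [jkkr,euozy,gdi] -> 12 lines: vqsc bsclq yda atea qhl kunw wim jkkr euozy gdi whedf esqvj
Hunk 4: at line 1 remove [bsclq,yda,atea] add [mghs] -> 10 lines: vqsc mghs qhl kunw wim jkkr euozy gdi whedf esqvj
Hunk 5: at line 3 remove [wim,jkkr,euozy] add [gqow] -> 8 lines: vqsc mghs qhl kunw gqow gdi whedf esqvj
Hunk 6: at line 3 remove [kunw,gqow,gdi] add [tlrm] -> 6 lines: vqsc mghs qhl tlrm whedf esqvj

Answer: vqsc
mghs
qhl
tlrm
whedf
esqvj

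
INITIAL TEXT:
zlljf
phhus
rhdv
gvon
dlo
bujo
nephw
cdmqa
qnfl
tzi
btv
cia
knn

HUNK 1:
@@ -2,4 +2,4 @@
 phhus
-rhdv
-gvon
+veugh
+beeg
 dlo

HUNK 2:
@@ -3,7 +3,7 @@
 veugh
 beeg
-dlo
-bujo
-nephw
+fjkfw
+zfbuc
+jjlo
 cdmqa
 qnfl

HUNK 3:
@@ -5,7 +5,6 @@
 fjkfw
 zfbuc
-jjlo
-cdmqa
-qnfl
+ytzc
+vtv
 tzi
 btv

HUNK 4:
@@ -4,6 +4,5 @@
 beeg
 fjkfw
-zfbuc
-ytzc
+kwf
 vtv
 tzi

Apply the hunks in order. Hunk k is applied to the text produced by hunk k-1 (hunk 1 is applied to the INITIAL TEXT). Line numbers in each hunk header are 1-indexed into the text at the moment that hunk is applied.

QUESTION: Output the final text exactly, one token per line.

Hunk 1: at line 2 remove [rhdv,gvon] add [veugh,beeg] -> 13 lines: zlljf phhus veugh beeg dlo bujo nephw cdmqa qnfl tzi btv cia knn
Hunk 2: at line 3 remove [dlo,bujo,nephw] add [fjkfw,zfbuc,jjlo] -> 13 lines: zlljf phhus veugh beeg fjkfw zfbuc jjlo cdmqa qnfl tzi btv cia knn
Hunk 3: at line 5 remove [jjlo,cdmqa,qnfl] add [ytzc,vtv] -> 12 lines: zlljf phhus veugh beeg fjkfw zfbuc ytzc vtv tzi btv cia knn
Hunk 4: at line 4 remove [zfbuc,ytzc] add [kwf] -> 11 lines: zlljf phhus veugh beeg fjkfw kwf vtv tzi btv cia knn

Answer: zlljf
phhus
veugh
beeg
fjkfw
kwf
vtv
tzi
btv
cia
knn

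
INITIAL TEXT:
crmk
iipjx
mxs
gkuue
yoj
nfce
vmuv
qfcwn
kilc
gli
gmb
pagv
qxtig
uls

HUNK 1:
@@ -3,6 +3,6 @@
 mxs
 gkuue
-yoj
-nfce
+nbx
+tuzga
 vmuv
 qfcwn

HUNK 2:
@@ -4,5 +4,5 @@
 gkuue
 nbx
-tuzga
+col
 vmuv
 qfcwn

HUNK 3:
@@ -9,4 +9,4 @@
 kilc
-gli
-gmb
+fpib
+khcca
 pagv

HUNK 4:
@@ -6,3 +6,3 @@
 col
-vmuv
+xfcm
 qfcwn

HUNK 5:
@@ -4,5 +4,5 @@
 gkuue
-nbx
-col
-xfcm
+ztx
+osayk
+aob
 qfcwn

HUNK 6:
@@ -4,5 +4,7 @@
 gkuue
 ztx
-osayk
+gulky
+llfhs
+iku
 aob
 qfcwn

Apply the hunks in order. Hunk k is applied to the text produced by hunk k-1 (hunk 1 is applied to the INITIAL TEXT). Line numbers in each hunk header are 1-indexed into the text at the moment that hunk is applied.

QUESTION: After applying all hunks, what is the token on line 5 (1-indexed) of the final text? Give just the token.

Hunk 1: at line 3 remove [yoj,nfce] add [nbx,tuzga] -> 14 lines: crmk iipjx mxs gkuue nbx tuzga vmuv qfcwn kilc gli gmb pagv qxtig uls
Hunk 2: at line 4 remove [tuzga] add [col] -> 14 lines: crmk iipjx mxs gkuue nbx col vmuv qfcwn kilc gli gmb pagv qxtig uls
Hunk 3: at line 9 remove [gli,gmb] add [fpib,khcca] -> 14 lines: crmk iipjx mxs gkuue nbx col vmuv qfcwn kilc fpib khcca pagv qxtig uls
Hunk 4: at line 6 remove [vmuv] add [xfcm] -> 14 lines: crmk iipjx mxs gkuue nbx col xfcm qfcwn kilc fpib khcca pagv qxtig uls
Hunk 5: at line 4 remove [nbx,col,xfcm] add [ztx,osayk,aob] -> 14 lines: crmk iipjx mxs gkuue ztx osayk aob qfcwn kilc fpib khcca pagv qxtig uls
Hunk 6: at line 4 remove [osayk] add [gulky,llfhs,iku] -> 16 lines: crmk iipjx mxs gkuue ztx gulky llfhs iku aob qfcwn kilc fpib khcca pagv qxtig uls
Final line 5: ztx

Answer: ztx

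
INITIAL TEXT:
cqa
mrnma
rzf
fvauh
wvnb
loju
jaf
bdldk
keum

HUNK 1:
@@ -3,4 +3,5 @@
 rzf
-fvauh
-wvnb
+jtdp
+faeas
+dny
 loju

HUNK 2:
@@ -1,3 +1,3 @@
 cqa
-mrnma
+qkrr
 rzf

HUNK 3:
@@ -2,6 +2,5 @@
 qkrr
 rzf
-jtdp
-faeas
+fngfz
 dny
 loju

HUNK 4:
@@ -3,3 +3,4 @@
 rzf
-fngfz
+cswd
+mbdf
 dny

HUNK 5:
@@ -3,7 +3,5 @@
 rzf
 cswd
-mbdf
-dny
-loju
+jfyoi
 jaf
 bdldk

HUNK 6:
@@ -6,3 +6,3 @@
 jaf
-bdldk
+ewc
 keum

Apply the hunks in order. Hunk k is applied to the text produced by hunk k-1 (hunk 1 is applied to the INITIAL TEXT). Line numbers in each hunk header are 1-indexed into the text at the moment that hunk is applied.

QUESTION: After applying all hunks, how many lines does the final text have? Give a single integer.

Hunk 1: at line 3 remove [fvauh,wvnb] add [jtdp,faeas,dny] -> 10 lines: cqa mrnma rzf jtdp faeas dny loju jaf bdldk keum
Hunk 2: at line 1 remove [mrnma] add [qkrr] -> 10 lines: cqa qkrr rzf jtdp faeas dny loju jaf bdldk keum
Hunk 3: at line 2 remove [jtdp,faeas] add [fngfz] -> 9 lines: cqa qkrr rzf fngfz dny loju jaf bdldk keum
Hunk 4: at line 3 remove [fngfz] add [cswd,mbdf] -> 10 lines: cqa qkrr rzf cswd mbdf dny loju jaf bdldk keum
Hunk 5: at line 3 remove [mbdf,dny,loju] add [jfyoi] -> 8 lines: cqa qkrr rzf cswd jfyoi jaf bdldk keum
Hunk 6: at line 6 remove [bdldk] add [ewc] -> 8 lines: cqa qkrr rzf cswd jfyoi jaf ewc keum
Final line count: 8

Answer: 8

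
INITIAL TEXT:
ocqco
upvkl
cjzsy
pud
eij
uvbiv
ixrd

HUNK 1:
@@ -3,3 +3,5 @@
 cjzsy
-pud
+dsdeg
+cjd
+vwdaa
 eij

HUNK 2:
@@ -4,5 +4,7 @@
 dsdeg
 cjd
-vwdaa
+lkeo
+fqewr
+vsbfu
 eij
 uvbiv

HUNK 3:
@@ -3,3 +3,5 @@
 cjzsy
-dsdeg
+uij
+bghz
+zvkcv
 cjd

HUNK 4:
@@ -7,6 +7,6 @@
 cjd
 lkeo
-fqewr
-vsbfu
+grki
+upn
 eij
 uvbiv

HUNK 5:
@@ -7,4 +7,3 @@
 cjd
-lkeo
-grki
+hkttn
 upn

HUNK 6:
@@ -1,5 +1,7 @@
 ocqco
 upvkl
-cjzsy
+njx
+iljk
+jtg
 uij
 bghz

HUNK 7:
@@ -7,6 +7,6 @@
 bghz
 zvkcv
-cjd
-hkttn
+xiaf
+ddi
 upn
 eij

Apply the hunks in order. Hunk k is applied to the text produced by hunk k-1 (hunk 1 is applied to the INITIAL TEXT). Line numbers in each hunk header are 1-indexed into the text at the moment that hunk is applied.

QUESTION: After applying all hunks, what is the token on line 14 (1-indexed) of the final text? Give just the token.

Hunk 1: at line 3 remove [pud] add [dsdeg,cjd,vwdaa] -> 9 lines: ocqco upvkl cjzsy dsdeg cjd vwdaa eij uvbiv ixrd
Hunk 2: at line 4 remove [vwdaa] add [lkeo,fqewr,vsbfu] -> 11 lines: ocqco upvkl cjzsy dsdeg cjd lkeo fqewr vsbfu eij uvbiv ixrd
Hunk 3: at line 3 remove [dsdeg] add [uij,bghz,zvkcv] -> 13 lines: ocqco upvkl cjzsy uij bghz zvkcv cjd lkeo fqewr vsbfu eij uvbiv ixrd
Hunk 4: at line 7 remove [fqewr,vsbfu] add [grki,upn] -> 13 lines: ocqco upvkl cjzsy uij bghz zvkcv cjd lkeo grki upn eij uvbiv ixrd
Hunk 5: at line 7 remove [lkeo,grki] add [hkttn] -> 12 lines: ocqco upvkl cjzsy uij bghz zvkcv cjd hkttn upn eij uvbiv ixrd
Hunk 6: at line 1 remove [cjzsy] add [njx,iljk,jtg] -> 14 lines: ocqco upvkl njx iljk jtg uij bghz zvkcv cjd hkttn upn eij uvbiv ixrd
Hunk 7: at line 7 remove [cjd,hkttn] add [xiaf,ddi] -> 14 lines: ocqco upvkl njx iljk jtg uij bghz zvkcv xiaf ddi upn eij uvbiv ixrd
Final line 14: ixrd

Answer: ixrd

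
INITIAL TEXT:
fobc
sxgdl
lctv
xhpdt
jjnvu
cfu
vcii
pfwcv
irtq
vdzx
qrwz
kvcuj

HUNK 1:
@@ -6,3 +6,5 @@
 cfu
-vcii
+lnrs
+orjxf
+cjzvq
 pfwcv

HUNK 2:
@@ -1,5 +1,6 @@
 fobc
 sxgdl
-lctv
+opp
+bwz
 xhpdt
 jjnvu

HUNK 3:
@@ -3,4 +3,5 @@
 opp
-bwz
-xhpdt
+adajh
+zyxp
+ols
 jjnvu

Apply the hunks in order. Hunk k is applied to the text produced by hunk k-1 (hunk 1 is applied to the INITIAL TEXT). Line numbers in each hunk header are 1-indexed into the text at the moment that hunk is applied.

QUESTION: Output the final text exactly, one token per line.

Hunk 1: at line 6 remove [vcii] add [lnrs,orjxf,cjzvq] -> 14 lines: fobc sxgdl lctv xhpdt jjnvu cfu lnrs orjxf cjzvq pfwcv irtq vdzx qrwz kvcuj
Hunk 2: at line 1 remove [lctv] add [opp,bwz] -> 15 lines: fobc sxgdl opp bwz xhpdt jjnvu cfu lnrs orjxf cjzvq pfwcv irtq vdzx qrwz kvcuj
Hunk 3: at line 3 remove [bwz,xhpdt] add [adajh,zyxp,ols] -> 16 lines: fobc sxgdl opp adajh zyxp ols jjnvu cfu lnrs orjxf cjzvq pfwcv irtq vdzx qrwz kvcuj

Answer: fobc
sxgdl
opp
adajh
zyxp
ols
jjnvu
cfu
lnrs
orjxf
cjzvq
pfwcv
irtq
vdzx
qrwz
kvcuj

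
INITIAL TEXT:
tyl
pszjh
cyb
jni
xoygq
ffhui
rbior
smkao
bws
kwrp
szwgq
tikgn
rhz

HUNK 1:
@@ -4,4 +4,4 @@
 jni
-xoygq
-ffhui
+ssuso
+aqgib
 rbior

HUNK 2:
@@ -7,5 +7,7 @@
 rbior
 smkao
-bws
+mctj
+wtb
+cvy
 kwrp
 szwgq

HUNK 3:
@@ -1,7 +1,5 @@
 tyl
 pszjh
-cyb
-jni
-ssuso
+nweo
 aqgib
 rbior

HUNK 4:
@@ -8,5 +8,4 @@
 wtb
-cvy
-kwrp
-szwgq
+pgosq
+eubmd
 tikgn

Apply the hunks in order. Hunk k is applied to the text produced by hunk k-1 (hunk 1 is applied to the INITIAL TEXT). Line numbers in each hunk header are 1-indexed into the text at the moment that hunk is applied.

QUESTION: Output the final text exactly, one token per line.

Answer: tyl
pszjh
nweo
aqgib
rbior
smkao
mctj
wtb
pgosq
eubmd
tikgn
rhz

Derivation:
Hunk 1: at line 4 remove [xoygq,ffhui] add [ssuso,aqgib] -> 13 lines: tyl pszjh cyb jni ssuso aqgib rbior smkao bws kwrp szwgq tikgn rhz
Hunk 2: at line 7 remove [bws] add [mctj,wtb,cvy] -> 15 lines: tyl pszjh cyb jni ssuso aqgib rbior smkao mctj wtb cvy kwrp szwgq tikgn rhz
Hunk 3: at line 1 remove [cyb,jni,ssuso] add [nweo] -> 13 lines: tyl pszjh nweo aqgib rbior smkao mctj wtb cvy kwrp szwgq tikgn rhz
Hunk 4: at line 8 remove [cvy,kwrp,szwgq] add [pgosq,eubmd] -> 12 lines: tyl pszjh nweo aqgib rbior smkao mctj wtb pgosq eubmd tikgn rhz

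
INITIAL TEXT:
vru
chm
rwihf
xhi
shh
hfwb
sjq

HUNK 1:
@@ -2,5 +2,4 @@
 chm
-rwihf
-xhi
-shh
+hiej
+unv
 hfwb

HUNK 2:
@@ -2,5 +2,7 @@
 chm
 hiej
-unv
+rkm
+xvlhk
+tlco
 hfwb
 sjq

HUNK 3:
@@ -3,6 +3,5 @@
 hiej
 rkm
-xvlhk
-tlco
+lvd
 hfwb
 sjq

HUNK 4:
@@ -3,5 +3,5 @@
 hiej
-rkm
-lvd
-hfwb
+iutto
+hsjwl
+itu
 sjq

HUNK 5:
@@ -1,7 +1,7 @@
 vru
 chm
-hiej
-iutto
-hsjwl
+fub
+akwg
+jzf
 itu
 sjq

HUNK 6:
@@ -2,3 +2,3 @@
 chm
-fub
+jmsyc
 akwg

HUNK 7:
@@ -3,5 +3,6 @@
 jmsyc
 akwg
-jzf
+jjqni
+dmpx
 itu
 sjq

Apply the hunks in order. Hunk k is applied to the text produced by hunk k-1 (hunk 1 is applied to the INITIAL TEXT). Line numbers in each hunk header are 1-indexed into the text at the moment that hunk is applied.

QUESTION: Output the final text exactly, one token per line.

Hunk 1: at line 2 remove [rwihf,xhi,shh] add [hiej,unv] -> 6 lines: vru chm hiej unv hfwb sjq
Hunk 2: at line 2 remove [unv] add [rkm,xvlhk,tlco] -> 8 lines: vru chm hiej rkm xvlhk tlco hfwb sjq
Hunk 3: at line 3 remove [xvlhk,tlco] add [lvd] -> 7 lines: vru chm hiej rkm lvd hfwb sjq
Hunk 4: at line 3 remove [rkm,lvd,hfwb] add [iutto,hsjwl,itu] -> 7 lines: vru chm hiej iutto hsjwl itu sjq
Hunk 5: at line 1 remove [hiej,iutto,hsjwl] add [fub,akwg,jzf] -> 7 lines: vru chm fub akwg jzf itu sjq
Hunk 6: at line 2 remove [fub] add [jmsyc] -> 7 lines: vru chm jmsyc akwg jzf itu sjq
Hunk 7: at line 3 remove [jzf] add [jjqni,dmpx] -> 8 lines: vru chm jmsyc akwg jjqni dmpx itu sjq

Answer: vru
chm
jmsyc
akwg
jjqni
dmpx
itu
sjq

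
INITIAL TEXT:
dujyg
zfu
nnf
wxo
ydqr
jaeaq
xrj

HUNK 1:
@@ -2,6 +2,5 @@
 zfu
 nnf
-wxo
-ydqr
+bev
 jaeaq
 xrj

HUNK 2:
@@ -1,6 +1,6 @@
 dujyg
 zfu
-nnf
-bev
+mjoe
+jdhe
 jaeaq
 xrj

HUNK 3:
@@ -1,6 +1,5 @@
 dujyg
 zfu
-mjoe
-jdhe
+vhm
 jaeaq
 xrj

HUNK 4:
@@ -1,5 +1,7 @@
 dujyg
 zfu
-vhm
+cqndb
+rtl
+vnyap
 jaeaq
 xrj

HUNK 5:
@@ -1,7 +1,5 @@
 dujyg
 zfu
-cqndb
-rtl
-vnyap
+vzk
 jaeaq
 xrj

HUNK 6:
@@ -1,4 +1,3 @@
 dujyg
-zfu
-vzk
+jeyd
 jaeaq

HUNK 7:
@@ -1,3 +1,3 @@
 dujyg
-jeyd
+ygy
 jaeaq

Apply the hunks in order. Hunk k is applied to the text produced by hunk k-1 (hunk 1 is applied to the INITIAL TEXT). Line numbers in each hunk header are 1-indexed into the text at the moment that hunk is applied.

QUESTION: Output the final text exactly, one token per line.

Answer: dujyg
ygy
jaeaq
xrj

Derivation:
Hunk 1: at line 2 remove [wxo,ydqr] add [bev] -> 6 lines: dujyg zfu nnf bev jaeaq xrj
Hunk 2: at line 1 remove [nnf,bev] add [mjoe,jdhe] -> 6 lines: dujyg zfu mjoe jdhe jaeaq xrj
Hunk 3: at line 1 remove [mjoe,jdhe] add [vhm] -> 5 lines: dujyg zfu vhm jaeaq xrj
Hunk 4: at line 1 remove [vhm] add [cqndb,rtl,vnyap] -> 7 lines: dujyg zfu cqndb rtl vnyap jaeaq xrj
Hunk 5: at line 1 remove [cqndb,rtl,vnyap] add [vzk] -> 5 lines: dujyg zfu vzk jaeaq xrj
Hunk 6: at line 1 remove [zfu,vzk] add [jeyd] -> 4 lines: dujyg jeyd jaeaq xrj
Hunk 7: at line 1 remove [jeyd] add [ygy] -> 4 lines: dujyg ygy jaeaq xrj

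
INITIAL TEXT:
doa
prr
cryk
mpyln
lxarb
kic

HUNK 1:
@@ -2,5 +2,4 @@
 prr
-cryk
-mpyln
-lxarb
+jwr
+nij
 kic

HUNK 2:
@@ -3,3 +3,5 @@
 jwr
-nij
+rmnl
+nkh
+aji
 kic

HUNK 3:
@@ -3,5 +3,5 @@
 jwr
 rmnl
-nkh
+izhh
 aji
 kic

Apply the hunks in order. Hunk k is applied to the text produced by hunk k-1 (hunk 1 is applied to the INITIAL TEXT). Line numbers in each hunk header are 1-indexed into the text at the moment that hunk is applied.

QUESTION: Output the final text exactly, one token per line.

Answer: doa
prr
jwr
rmnl
izhh
aji
kic

Derivation:
Hunk 1: at line 2 remove [cryk,mpyln,lxarb] add [jwr,nij] -> 5 lines: doa prr jwr nij kic
Hunk 2: at line 3 remove [nij] add [rmnl,nkh,aji] -> 7 lines: doa prr jwr rmnl nkh aji kic
Hunk 3: at line 3 remove [nkh] add [izhh] -> 7 lines: doa prr jwr rmnl izhh aji kic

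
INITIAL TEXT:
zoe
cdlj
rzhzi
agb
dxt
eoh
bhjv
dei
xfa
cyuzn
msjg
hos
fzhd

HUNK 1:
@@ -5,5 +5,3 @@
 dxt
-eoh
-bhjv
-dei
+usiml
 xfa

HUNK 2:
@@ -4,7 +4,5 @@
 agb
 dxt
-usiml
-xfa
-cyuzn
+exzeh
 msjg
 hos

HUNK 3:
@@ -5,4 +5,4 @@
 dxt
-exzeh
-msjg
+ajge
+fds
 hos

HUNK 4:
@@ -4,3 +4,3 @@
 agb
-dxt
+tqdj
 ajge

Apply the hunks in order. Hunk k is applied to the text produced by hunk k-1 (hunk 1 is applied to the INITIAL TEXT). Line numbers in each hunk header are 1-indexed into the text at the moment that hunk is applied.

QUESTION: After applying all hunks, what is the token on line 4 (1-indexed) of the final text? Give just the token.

Answer: agb

Derivation:
Hunk 1: at line 5 remove [eoh,bhjv,dei] add [usiml] -> 11 lines: zoe cdlj rzhzi agb dxt usiml xfa cyuzn msjg hos fzhd
Hunk 2: at line 4 remove [usiml,xfa,cyuzn] add [exzeh] -> 9 lines: zoe cdlj rzhzi agb dxt exzeh msjg hos fzhd
Hunk 3: at line 5 remove [exzeh,msjg] add [ajge,fds] -> 9 lines: zoe cdlj rzhzi agb dxt ajge fds hos fzhd
Hunk 4: at line 4 remove [dxt] add [tqdj] -> 9 lines: zoe cdlj rzhzi agb tqdj ajge fds hos fzhd
Final line 4: agb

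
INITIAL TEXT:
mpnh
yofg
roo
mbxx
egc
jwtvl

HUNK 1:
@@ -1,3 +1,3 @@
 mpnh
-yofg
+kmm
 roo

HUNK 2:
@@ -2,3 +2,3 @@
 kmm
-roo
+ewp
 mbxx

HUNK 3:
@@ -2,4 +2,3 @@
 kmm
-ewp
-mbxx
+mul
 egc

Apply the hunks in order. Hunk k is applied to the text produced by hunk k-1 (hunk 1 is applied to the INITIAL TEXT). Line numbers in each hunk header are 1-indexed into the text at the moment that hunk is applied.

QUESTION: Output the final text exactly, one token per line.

Hunk 1: at line 1 remove [yofg] add [kmm] -> 6 lines: mpnh kmm roo mbxx egc jwtvl
Hunk 2: at line 2 remove [roo] add [ewp] -> 6 lines: mpnh kmm ewp mbxx egc jwtvl
Hunk 3: at line 2 remove [ewp,mbxx] add [mul] -> 5 lines: mpnh kmm mul egc jwtvl

Answer: mpnh
kmm
mul
egc
jwtvl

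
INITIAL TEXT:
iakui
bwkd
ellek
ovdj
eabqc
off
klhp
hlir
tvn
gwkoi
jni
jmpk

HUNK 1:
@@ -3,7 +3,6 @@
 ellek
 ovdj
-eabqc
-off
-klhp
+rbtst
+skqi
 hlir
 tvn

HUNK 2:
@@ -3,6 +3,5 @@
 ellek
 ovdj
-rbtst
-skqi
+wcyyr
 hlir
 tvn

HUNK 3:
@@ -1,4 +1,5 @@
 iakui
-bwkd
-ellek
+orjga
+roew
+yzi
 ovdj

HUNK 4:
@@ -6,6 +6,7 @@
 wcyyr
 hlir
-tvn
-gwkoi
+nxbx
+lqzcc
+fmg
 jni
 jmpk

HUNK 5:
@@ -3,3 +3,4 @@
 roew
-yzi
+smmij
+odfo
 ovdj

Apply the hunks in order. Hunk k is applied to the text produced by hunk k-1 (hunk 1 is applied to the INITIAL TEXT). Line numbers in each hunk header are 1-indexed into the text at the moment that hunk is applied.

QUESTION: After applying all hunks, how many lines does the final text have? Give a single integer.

Hunk 1: at line 3 remove [eabqc,off,klhp] add [rbtst,skqi] -> 11 lines: iakui bwkd ellek ovdj rbtst skqi hlir tvn gwkoi jni jmpk
Hunk 2: at line 3 remove [rbtst,skqi] add [wcyyr] -> 10 lines: iakui bwkd ellek ovdj wcyyr hlir tvn gwkoi jni jmpk
Hunk 3: at line 1 remove [bwkd,ellek] add [orjga,roew,yzi] -> 11 lines: iakui orjga roew yzi ovdj wcyyr hlir tvn gwkoi jni jmpk
Hunk 4: at line 6 remove [tvn,gwkoi] add [nxbx,lqzcc,fmg] -> 12 lines: iakui orjga roew yzi ovdj wcyyr hlir nxbx lqzcc fmg jni jmpk
Hunk 5: at line 3 remove [yzi] add [smmij,odfo] -> 13 lines: iakui orjga roew smmij odfo ovdj wcyyr hlir nxbx lqzcc fmg jni jmpk
Final line count: 13

Answer: 13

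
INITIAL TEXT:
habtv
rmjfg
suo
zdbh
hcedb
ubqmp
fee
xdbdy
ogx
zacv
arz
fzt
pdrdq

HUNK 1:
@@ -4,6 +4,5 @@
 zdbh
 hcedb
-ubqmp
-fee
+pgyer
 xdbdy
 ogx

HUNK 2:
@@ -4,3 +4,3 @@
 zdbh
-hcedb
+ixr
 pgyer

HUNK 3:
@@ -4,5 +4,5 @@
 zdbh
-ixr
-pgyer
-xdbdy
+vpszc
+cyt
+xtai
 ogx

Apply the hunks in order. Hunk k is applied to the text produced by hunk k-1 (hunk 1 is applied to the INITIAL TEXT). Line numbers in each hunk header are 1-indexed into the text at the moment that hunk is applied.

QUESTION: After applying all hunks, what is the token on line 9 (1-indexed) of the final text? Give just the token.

Hunk 1: at line 4 remove [ubqmp,fee] add [pgyer] -> 12 lines: habtv rmjfg suo zdbh hcedb pgyer xdbdy ogx zacv arz fzt pdrdq
Hunk 2: at line 4 remove [hcedb] add [ixr] -> 12 lines: habtv rmjfg suo zdbh ixr pgyer xdbdy ogx zacv arz fzt pdrdq
Hunk 3: at line 4 remove [ixr,pgyer,xdbdy] add [vpszc,cyt,xtai] -> 12 lines: habtv rmjfg suo zdbh vpszc cyt xtai ogx zacv arz fzt pdrdq
Final line 9: zacv

Answer: zacv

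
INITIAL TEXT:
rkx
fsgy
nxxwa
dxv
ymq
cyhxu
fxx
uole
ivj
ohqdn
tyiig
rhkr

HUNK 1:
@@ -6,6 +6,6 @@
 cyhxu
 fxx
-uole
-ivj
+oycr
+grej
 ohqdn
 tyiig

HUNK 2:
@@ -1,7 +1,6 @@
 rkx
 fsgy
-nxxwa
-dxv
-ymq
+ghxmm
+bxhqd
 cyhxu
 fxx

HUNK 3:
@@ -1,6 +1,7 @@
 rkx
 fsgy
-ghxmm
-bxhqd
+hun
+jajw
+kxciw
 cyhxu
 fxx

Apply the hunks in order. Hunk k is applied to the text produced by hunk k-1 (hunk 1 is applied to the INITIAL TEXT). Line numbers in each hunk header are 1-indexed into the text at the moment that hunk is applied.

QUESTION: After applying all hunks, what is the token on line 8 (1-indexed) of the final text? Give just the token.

Hunk 1: at line 6 remove [uole,ivj] add [oycr,grej] -> 12 lines: rkx fsgy nxxwa dxv ymq cyhxu fxx oycr grej ohqdn tyiig rhkr
Hunk 2: at line 1 remove [nxxwa,dxv,ymq] add [ghxmm,bxhqd] -> 11 lines: rkx fsgy ghxmm bxhqd cyhxu fxx oycr grej ohqdn tyiig rhkr
Hunk 3: at line 1 remove [ghxmm,bxhqd] add [hun,jajw,kxciw] -> 12 lines: rkx fsgy hun jajw kxciw cyhxu fxx oycr grej ohqdn tyiig rhkr
Final line 8: oycr

Answer: oycr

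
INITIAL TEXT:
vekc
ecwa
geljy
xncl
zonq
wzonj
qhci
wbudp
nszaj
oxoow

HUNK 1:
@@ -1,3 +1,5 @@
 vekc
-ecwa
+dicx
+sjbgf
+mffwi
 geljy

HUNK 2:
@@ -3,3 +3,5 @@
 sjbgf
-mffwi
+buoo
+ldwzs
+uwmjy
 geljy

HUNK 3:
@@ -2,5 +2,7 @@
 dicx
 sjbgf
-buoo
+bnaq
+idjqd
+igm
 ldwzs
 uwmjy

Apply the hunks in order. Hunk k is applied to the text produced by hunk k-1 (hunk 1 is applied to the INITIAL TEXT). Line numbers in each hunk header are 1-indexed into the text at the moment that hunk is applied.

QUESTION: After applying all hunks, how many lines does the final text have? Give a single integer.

Hunk 1: at line 1 remove [ecwa] add [dicx,sjbgf,mffwi] -> 12 lines: vekc dicx sjbgf mffwi geljy xncl zonq wzonj qhci wbudp nszaj oxoow
Hunk 2: at line 3 remove [mffwi] add [buoo,ldwzs,uwmjy] -> 14 lines: vekc dicx sjbgf buoo ldwzs uwmjy geljy xncl zonq wzonj qhci wbudp nszaj oxoow
Hunk 3: at line 2 remove [buoo] add [bnaq,idjqd,igm] -> 16 lines: vekc dicx sjbgf bnaq idjqd igm ldwzs uwmjy geljy xncl zonq wzonj qhci wbudp nszaj oxoow
Final line count: 16

Answer: 16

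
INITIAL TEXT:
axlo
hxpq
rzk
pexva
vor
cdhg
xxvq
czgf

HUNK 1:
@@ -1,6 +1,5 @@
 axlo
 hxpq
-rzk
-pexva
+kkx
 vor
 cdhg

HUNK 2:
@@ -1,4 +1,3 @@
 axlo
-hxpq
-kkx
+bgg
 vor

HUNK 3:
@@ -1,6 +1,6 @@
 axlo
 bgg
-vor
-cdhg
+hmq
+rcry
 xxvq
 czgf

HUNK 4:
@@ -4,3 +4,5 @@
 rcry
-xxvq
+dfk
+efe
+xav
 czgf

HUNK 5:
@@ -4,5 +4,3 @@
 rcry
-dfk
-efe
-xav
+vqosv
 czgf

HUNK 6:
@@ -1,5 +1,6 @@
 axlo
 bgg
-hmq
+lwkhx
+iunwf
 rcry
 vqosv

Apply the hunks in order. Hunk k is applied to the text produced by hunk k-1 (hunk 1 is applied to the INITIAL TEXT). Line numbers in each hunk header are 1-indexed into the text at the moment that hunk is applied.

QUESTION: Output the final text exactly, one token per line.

Hunk 1: at line 1 remove [rzk,pexva] add [kkx] -> 7 lines: axlo hxpq kkx vor cdhg xxvq czgf
Hunk 2: at line 1 remove [hxpq,kkx] add [bgg] -> 6 lines: axlo bgg vor cdhg xxvq czgf
Hunk 3: at line 1 remove [vor,cdhg] add [hmq,rcry] -> 6 lines: axlo bgg hmq rcry xxvq czgf
Hunk 4: at line 4 remove [xxvq] add [dfk,efe,xav] -> 8 lines: axlo bgg hmq rcry dfk efe xav czgf
Hunk 5: at line 4 remove [dfk,efe,xav] add [vqosv] -> 6 lines: axlo bgg hmq rcry vqosv czgf
Hunk 6: at line 1 remove [hmq] add [lwkhx,iunwf] -> 7 lines: axlo bgg lwkhx iunwf rcry vqosv czgf

Answer: axlo
bgg
lwkhx
iunwf
rcry
vqosv
czgf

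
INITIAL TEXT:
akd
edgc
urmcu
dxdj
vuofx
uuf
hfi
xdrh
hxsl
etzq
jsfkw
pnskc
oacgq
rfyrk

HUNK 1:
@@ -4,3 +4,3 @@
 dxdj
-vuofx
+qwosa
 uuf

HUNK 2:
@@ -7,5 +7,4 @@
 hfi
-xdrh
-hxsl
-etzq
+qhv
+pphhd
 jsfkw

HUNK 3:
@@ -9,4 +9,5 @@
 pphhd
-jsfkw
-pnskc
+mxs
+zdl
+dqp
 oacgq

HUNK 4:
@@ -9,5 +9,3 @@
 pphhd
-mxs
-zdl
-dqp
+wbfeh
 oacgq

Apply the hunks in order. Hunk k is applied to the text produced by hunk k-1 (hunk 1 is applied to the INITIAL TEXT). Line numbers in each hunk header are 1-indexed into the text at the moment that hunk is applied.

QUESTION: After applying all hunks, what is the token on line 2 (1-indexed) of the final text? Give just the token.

Hunk 1: at line 4 remove [vuofx] add [qwosa] -> 14 lines: akd edgc urmcu dxdj qwosa uuf hfi xdrh hxsl etzq jsfkw pnskc oacgq rfyrk
Hunk 2: at line 7 remove [xdrh,hxsl,etzq] add [qhv,pphhd] -> 13 lines: akd edgc urmcu dxdj qwosa uuf hfi qhv pphhd jsfkw pnskc oacgq rfyrk
Hunk 3: at line 9 remove [jsfkw,pnskc] add [mxs,zdl,dqp] -> 14 lines: akd edgc urmcu dxdj qwosa uuf hfi qhv pphhd mxs zdl dqp oacgq rfyrk
Hunk 4: at line 9 remove [mxs,zdl,dqp] add [wbfeh] -> 12 lines: akd edgc urmcu dxdj qwosa uuf hfi qhv pphhd wbfeh oacgq rfyrk
Final line 2: edgc

Answer: edgc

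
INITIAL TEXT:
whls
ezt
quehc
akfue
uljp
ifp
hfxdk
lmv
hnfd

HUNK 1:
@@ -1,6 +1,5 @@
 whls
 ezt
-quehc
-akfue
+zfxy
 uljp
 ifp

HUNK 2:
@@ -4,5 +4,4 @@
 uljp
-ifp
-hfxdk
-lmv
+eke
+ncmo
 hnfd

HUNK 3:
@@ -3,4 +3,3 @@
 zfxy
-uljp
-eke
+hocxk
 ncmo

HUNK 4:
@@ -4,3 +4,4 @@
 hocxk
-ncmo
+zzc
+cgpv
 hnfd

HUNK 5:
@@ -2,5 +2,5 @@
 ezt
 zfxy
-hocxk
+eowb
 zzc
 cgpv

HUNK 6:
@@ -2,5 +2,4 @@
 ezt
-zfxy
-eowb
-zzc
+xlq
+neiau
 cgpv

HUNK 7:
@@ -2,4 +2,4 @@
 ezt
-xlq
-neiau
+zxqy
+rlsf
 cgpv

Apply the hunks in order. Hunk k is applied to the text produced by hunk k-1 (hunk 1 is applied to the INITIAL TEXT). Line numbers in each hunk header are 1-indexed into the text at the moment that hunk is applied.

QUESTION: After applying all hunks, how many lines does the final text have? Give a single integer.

Hunk 1: at line 1 remove [quehc,akfue] add [zfxy] -> 8 lines: whls ezt zfxy uljp ifp hfxdk lmv hnfd
Hunk 2: at line 4 remove [ifp,hfxdk,lmv] add [eke,ncmo] -> 7 lines: whls ezt zfxy uljp eke ncmo hnfd
Hunk 3: at line 3 remove [uljp,eke] add [hocxk] -> 6 lines: whls ezt zfxy hocxk ncmo hnfd
Hunk 4: at line 4 remove [ncmo] add [zzc,cgpv] -> 7 lines: whls ezt zfxy hocxk zzc cgpv hnfd
Hunk 5: at line 2 remove [hocxk] add [eowb] -> 7 lines: whls ezt zfxy eowb zzc cgpv hnfd
Hunk 6: at line 2 remove [zfxy,eowb,zzc] add [xlq,neiau] -> 6 lines: whls ezt xlq neiau cgpv hnfd
Hunk 7: at line 2 remove [xlq,neiau] add [zxqy,rlsf] -> 6 lines: whls ezt zxqy rlsf cgpv hnfd
Final line count: 6

Answer: 6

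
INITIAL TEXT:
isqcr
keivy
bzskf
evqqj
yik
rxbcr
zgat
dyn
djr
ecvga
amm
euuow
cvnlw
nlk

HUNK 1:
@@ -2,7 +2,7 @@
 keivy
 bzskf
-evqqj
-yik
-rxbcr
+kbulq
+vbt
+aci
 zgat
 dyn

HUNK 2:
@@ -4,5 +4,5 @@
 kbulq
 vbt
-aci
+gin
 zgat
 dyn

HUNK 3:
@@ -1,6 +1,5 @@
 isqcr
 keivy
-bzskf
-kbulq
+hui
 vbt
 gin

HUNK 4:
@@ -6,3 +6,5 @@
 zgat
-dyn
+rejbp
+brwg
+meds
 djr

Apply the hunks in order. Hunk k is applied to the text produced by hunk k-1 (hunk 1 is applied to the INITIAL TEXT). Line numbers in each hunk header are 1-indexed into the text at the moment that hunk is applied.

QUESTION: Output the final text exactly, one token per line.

Hunk 1: at line 2 remove [evqqj,yik,rxbcr] add [kbulq,vbt,aci] -> 14 lines: isqcr keivy bzskf kbulq vbt aci zgat dyn djr ecvga amm euuow cvnlw nlk
Hunk 2: at line 4 remove [aci] add [gin] -> 14 lines: isqcr keivy bzskf kbulq vbt gin zgat dyn djr ecvga amm euuow cvnlw nlk
Hunk 3: at line 1 remove [bzskf,kbulq] add [hui] -> 13 lines: isqcr keivy hui vbt gin zgat dyn djr ecvga amm euuow cvnlw nlk
Hunk 4: at line 6 remove [dyn] add [rejbp,brwg,meds] -> 15 lines: isqcr keivy hui vbt gin zgat rejbp brwg meds djr ecvga amm euuow cvnlw nlk

Answer: isqcr
keivy
hui
vbt
gin
zgat
rejbp
brwg
meds
djr
ecvga
amm
euuow
cvnlw
nlk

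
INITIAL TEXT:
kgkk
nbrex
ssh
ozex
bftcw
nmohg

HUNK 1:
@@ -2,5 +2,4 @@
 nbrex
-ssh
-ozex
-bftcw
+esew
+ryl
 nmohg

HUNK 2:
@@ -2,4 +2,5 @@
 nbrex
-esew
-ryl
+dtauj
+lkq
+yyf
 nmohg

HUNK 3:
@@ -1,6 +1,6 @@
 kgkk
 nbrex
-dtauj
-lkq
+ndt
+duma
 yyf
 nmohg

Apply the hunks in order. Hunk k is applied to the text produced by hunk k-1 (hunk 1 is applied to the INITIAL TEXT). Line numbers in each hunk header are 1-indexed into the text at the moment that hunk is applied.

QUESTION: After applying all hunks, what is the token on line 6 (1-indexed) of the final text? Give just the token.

Hunk 1: at line 2 remove [ssh,ozex,bftcw] add [esew,ryl] -> 5 lines: kgkk nbrex esew ryl nmohg
Hunk 2: at line 2 remove [esew,ryl] add [dtauj,lkq,yyf] -> 6 lines: kgkk nbrex dtauj lkq yyf nmohg
Hunk 3: at line 1 remove [dtauj,lkq] add [ndt,duma] -> 6 lines: kgkk nbrex ndt duma yyf nmohg
Final line 6: nmohg

Answer: nmohg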